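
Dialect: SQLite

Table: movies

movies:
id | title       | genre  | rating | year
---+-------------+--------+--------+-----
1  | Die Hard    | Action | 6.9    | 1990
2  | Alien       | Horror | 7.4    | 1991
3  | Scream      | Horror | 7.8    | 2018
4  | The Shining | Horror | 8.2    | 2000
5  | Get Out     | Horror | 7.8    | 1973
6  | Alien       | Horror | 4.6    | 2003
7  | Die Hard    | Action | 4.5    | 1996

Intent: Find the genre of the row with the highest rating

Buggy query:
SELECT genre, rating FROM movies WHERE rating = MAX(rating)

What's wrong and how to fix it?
Bug: MAX(rating) is an aggregate and cannot be used directly in WHERE

Fix: Wrap MAX in a scalar subquery so WHERE compares against a single value

Corrected query:
SELECT genre, rating FROM movies WHERE rating = (SELECT MAX(rating) FROM movies)

Result:
genre  | rating
-------+-------
Horror | 8.2   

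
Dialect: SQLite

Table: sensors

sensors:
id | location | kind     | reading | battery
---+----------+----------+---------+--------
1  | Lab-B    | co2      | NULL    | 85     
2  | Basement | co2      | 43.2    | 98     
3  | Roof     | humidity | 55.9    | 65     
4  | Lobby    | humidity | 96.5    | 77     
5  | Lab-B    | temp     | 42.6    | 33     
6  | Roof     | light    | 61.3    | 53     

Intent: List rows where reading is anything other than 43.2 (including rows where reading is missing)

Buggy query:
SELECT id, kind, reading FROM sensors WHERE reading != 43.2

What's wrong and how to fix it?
Bug: Inequality against NULL is unknown, not true; rows with NULL are dropped

Fix: Add an explicit OR reading IS NULL to include the missing-value rows

Corrected query:
SELECT id, kind, reading FROM sensors WHERE reading != 43.2 OR reading IS NULL

Result:
id | kind     | reading
---+----------+--------
1  | co2      | NULL   
3  | humidity | 55.9   
4  | humidity | 96.5   
5  | temp     | 42.6   
6  | light    | 61.3   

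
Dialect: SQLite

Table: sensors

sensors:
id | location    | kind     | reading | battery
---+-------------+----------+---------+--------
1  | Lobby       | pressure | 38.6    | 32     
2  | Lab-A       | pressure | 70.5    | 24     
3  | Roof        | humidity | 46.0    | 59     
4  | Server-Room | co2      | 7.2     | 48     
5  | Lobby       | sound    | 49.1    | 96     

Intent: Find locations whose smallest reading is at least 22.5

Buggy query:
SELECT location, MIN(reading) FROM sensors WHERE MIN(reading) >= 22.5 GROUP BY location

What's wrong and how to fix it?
Bug: MIN() in WHERE is a misuse of aggregate

Fix: Use HAVING for the per-group MIN condition

Corrected query:
SELECT location, MIN(reading) FROM sensors GROUP BY location HAVING MIN(reading) >= 22.5

Result:
location | MIN(reading)
---------+-------------
Lab-A    | 70.5        
Lobby    | 38.6        
Roof     | 46          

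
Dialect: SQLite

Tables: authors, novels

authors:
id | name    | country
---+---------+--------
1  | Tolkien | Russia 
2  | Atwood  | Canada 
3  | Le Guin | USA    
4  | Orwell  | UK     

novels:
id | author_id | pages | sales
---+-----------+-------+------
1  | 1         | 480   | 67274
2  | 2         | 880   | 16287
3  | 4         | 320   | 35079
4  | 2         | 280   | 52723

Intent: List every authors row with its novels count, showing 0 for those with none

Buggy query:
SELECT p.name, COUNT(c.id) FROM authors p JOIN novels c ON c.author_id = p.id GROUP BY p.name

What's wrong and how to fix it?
Bug: An inner join excludes parents with zero children

Fix: Switch to LEFT JOIN to retain unmatched parent rows

Corrected query:
SELECT p.name, COUNT(c.id) FROM authors p LEFT JOIN novels c ON c.author_id = p.id GROUP BY p.name

Result:
name    | COUNT(c.id)
--------+------------
Atwood  | 2          
Le Guin | 0          
Orwell  | 1          
Tolkien | 1          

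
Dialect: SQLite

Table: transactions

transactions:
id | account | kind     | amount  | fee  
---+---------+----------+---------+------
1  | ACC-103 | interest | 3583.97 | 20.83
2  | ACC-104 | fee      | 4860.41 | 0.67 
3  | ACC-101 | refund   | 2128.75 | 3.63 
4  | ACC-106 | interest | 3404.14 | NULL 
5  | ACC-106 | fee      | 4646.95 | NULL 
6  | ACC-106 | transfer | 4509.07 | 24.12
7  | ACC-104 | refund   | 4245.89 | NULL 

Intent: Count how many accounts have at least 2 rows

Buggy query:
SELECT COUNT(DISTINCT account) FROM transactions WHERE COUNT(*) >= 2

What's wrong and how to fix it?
Bug: WHERE filters individual rows, not groups, so a group-level COUNT is invalid there

Fix: Group first with HAVING COUNT(*) >= 2, then COUNT the resulting groups

Corrected query:
SELECT COUNT(*) FROM (SELECT account FROM transactions GROUP BY account HAVING COUNT(*) >= 2)

Result:
COUNT(*)
--------
2       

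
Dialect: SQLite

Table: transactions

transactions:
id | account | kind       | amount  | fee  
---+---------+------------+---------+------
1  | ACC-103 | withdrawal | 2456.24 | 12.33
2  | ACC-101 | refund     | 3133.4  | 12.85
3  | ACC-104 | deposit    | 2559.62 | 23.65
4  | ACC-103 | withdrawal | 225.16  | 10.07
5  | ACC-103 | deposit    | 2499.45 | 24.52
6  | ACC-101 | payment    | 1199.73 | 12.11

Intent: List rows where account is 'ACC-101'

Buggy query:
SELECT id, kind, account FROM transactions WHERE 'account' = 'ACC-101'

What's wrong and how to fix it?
Bug: 'account' in single quotes is a string literal, not the column; the comparison is literal-vs-literal and never true

Fix: Reference the column as account without single quotes

Corrected query:
SELECT id, kind, account FROM transactions WHERE account = 'ACC-101'

Result:
id | kind    | account
---+---------+--------
2  | refund  | ACC-101
6  | payment | ACC-101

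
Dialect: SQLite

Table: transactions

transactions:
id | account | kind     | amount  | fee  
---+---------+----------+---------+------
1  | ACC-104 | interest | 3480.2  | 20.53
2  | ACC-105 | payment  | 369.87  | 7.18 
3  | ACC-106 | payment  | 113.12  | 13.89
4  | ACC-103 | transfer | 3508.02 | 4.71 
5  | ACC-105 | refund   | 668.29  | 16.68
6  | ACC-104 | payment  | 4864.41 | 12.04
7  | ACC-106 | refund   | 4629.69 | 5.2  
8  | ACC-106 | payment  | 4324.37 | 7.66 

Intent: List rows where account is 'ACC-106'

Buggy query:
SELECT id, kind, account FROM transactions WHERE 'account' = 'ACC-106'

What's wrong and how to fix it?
Bug: Single quotes denote string literals in SQL; the column name is being compared as a constant string

Fix: Reference the column as account without single quotes

Corrected query:
SELECT id, kind, account FROM transactions WHERE account = 'ACC-106'

Result:
id | kind    | account
---+---------+--------
3  | payment | ACC-106
7  | refund  | ACC-106
8  | payment | ACC-106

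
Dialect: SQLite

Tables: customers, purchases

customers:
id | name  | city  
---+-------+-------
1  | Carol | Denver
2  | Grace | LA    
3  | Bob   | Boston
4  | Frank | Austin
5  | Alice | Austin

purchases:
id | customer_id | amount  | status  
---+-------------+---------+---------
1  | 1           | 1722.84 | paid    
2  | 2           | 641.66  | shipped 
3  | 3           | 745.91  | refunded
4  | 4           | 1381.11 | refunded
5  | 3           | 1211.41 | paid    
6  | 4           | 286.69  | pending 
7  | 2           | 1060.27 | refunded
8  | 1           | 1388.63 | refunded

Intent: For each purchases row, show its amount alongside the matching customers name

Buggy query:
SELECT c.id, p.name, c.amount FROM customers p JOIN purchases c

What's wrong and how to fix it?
Bug: Missing join condition: each purchases row is matched to all customers rows instead of just its own

Fix: Add ON c.customer_id = p.id to the JOIN

Corrected query:
SELECT c.id, p.name, c.amount FROM customers p JOIN purchases c ON c.customer_id = p.id

Result:
id | name  | amount 
---+-------+--------
1  | Carol | 1722.84
2  | Grace | 641.66 
3  | Bob   | 745.91 
4  | Frank | 1381.11
5  | Bob   | 1211.41
6  | Frank | 286.69 
7  | Grace | 1060.27
8  | Carol | 1388.63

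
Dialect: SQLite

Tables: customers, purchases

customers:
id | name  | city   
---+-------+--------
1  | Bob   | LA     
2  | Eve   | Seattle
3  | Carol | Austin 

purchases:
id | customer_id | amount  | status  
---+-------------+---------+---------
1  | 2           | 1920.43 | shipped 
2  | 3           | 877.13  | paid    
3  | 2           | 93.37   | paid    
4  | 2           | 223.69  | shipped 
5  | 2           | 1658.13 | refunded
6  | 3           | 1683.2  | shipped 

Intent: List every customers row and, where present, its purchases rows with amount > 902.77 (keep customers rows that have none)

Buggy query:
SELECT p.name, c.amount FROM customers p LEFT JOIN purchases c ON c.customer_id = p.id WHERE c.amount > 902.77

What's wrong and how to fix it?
Bug: Filtering c.amount in WHERE discards the NULL rows produced by LEFT JOIN, turning it into an inner join

Fix: Move the right-table condition into the ON clause so unmatched parents are kept

Corrected query:
SELECT p.name, c.amount FROM customers p LEFT JOIN purchases c ON c.customer_id = p.id AND c.amount > 902.77

Result:
name  | amount 
------+--------
Bob   | NULL   
Eve   | 1658.13
Eve   | 1920.43
Carol | 1683.2 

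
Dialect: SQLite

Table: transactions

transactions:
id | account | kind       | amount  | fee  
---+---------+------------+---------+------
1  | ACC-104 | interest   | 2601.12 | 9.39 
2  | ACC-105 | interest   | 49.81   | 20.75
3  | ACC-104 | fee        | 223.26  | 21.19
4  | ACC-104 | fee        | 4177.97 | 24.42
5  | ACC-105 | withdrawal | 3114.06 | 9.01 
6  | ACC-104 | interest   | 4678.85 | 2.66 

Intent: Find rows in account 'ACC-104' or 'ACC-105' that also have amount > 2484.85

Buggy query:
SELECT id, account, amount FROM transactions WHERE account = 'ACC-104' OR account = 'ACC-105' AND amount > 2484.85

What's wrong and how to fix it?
Bug: AND binds tighter than OR, so this parses as account = 'ACC-104' OR (account = 'ACC-105' AND amount > 2484.85)

Fix: Group the OR with parentheses (or use IN), then AND the threshold

Corrected query:
SELECT id, account, amount FROM transactions WHERE (account = 'ACC-104' OR account = 'ACC-105') AND amount > 2484.85

Result:
id | account | amount 
---+---------+--------
1  | ACC-104 | 2601.12
4  | ACC-104 | 4177.97
5  | ACC-105 | 3114.06
6  | ACC-104 | 4678.85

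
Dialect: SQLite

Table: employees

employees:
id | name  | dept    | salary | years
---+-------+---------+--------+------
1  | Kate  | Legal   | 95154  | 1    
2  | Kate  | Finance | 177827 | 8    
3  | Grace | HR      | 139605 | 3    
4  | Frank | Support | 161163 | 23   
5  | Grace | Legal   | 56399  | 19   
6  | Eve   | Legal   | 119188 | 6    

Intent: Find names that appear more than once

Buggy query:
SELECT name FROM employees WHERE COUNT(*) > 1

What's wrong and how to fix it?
Bug: WHERE can't reference COUNT(*); aggregates are computed after WHERE

Fix: GROUP BY name, then filter groups with HAVING COUNT(*) > 1

Corrected query:
SELECT name FROM employees GROUP BY name HAVING COUNT(*) > 1

Result:
name 
-----
Grace
Kate 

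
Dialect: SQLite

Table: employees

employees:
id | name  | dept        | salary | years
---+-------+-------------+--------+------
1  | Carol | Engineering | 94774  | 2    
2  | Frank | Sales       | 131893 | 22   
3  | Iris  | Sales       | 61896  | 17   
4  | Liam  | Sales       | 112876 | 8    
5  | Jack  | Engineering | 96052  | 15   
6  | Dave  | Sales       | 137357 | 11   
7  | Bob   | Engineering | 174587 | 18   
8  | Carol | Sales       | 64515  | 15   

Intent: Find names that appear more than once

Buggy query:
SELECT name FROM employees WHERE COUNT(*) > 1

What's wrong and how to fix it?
Bug: COUNT(*) is an aggregate and cannot be used in WHERE

Fix: Group first, then use HAVING for the count condition

Corrected query:
SELECT name FROM employees GROUP BY name HAVING COUNT(*) > 1

Result:
name 
-----
Carol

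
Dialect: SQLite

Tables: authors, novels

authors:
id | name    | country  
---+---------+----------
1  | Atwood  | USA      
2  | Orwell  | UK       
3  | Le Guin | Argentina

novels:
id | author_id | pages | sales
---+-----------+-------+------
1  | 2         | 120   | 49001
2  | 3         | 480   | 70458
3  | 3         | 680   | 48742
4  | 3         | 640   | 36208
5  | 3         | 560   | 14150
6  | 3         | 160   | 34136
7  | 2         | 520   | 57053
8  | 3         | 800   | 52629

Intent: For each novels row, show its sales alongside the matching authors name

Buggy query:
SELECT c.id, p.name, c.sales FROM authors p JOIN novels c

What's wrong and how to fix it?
Bug: Missing join condition: each novels row is matched to all authors rows instead of just its own

Fix: Add ON c.author_id = p.id to the JOIN

Corrected query:
SELECT c.id, p.name, c.sales FROM authors p JOIN novels c ON c.author_id = p.id

Result:
id | name    | sales
---+---------+------
1  | Orwell  | 49001
2  | Le Guin | 70458
3  | Le Guin | 48742
4  | Le Guin | 36208
5  | Le Guin | 14150
6  | Le Guin | 34136
7  | Orwell  | 57053
8  | Le Guin | 52629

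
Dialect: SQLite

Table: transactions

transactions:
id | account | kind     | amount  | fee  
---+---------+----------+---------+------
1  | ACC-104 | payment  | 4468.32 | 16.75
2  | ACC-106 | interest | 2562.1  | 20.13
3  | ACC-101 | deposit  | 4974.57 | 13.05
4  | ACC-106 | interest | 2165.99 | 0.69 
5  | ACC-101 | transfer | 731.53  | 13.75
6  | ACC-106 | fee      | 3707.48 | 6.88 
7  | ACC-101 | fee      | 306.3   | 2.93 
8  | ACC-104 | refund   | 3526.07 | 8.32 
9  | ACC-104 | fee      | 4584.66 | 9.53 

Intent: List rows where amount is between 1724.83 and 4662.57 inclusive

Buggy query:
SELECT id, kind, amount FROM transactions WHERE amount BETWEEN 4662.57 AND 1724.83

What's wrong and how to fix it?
Bug: The bounds are reversed; BETWEEN a AND b requires a <= b to match anything

Fix: Swap the bounds so the smaller value comes first

Corrected query:
SELECT id, kind, amount FROM transactions WHERE amount BETWEEN 1724.83 AND 4662.57

Result:
id | kind     | amount 
---+----------+--------
1  | payment  | 4468.32
2  | interest | 2562.1 
4  | interest | 2165.99
6  | fee      | 3707.48
8  | refund   | 3526.07
9  | fee      | 4584.66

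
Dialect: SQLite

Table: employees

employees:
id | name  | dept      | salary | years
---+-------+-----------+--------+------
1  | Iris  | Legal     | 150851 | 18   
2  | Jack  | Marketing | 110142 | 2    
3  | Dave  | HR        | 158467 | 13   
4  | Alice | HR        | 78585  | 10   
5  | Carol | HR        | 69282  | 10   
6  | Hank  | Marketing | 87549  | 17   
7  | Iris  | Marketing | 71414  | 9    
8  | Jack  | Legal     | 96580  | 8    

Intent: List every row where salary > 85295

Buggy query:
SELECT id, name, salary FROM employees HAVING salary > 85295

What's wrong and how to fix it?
Bug: This is a non-aggregate query (no GROUP BY, no aggregates), so in SQLite the HAVING clause is invalid here; a row-level condition belongs in WHERE

Fix: Replace HAVING with WHERE since the condition applies to individual rows

Corrected query:
SELECT id, name, salary FROM employees WHERE salary > 85295

Result:
id | name | salary
---+------+-------
1  | Iris | 150851
2  | Jack | 110142
3  | Dave | 158467
6  | Hank | 87549 
8  | Jack | 96580 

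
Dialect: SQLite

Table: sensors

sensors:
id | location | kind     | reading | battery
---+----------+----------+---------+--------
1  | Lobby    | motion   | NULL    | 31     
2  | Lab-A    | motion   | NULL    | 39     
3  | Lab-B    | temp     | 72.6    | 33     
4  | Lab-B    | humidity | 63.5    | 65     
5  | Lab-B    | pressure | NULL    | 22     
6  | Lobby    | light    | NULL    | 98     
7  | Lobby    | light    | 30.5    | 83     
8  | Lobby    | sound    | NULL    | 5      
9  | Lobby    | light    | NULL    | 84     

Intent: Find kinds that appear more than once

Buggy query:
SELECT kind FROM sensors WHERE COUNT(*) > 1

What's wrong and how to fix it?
Bug: COUNT(*) is an aggregate and cannot be used in WHERE

Fix: Group first, then use HAVING for the count condition

Corrected query:
SELECT kind FROM sensors GROUP BY kind HAVING COUNT(*) > 1

Result:
kind  
------
light 
motion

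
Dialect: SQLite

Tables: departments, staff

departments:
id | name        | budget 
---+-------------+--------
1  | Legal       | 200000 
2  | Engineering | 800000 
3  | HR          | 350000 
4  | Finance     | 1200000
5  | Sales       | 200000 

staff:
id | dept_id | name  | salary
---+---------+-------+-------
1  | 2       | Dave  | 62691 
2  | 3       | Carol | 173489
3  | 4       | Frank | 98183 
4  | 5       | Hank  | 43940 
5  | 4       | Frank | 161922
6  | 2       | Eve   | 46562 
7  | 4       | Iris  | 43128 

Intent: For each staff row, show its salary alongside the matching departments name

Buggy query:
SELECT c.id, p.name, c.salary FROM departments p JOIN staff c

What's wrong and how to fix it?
Bug: JOIN with no ON clause produces a cartesian product; every staff row pairs with every departments row

Fix: Add ON c.dept_id = p.id to the JOIN

Corrected query:
SELECT c.id, p.name, c.salary FROM departments p JOIN staff c ON c.dept_id = p.id

Result:
id | name        | salary
---+-------------+-------
1  | Engineering | 62691 
2  | HR          | 173489
3  | Finance     | 98183 
4  | Sales       | 43940 
5  | Finance     | 161922
6  | Engineering | 46562 
7  | Finance     | 43128 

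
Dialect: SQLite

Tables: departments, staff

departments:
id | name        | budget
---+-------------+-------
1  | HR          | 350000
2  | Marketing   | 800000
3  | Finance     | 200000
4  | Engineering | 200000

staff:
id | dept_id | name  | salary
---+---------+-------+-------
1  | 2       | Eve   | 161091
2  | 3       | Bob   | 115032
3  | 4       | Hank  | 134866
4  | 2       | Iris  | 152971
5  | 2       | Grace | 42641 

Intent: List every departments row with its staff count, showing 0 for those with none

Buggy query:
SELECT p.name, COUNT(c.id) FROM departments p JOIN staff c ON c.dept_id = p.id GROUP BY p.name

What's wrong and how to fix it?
Bug: An inner join excludes parents with zero children

Fix: Switch to LEFT JOIN to retain unmatched parent rows

Corrected query:
SELECT p.name, COUNT(c.id) FROM departments p LEFT JOIN staff c ON c.dept_id = p.id GROUP BY p.name

Result:
name        | COUNT(c.id)
------------+------------
Engineering | 1          
Finance     | 1          
HR          | 0          
Marketing   | 3          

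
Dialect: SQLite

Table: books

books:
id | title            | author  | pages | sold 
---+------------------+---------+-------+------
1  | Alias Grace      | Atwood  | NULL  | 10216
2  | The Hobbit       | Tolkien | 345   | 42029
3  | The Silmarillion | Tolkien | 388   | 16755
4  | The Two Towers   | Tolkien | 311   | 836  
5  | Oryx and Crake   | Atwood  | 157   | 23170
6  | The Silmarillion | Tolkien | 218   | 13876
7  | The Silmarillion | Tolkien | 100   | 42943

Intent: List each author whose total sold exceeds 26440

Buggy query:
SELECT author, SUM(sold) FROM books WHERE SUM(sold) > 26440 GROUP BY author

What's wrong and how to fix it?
Bug: WHERE runs before GROUP BY, so aggregates aren't available there

Fix: Move the aggregate condition to a HAVING clause

Corrected query:
SELECT author, SUM(sold) FROM books GROUP BY author HAVING SUM(sold) > 26440

Result:
author  | SUM(sold)
--------+----------
Atwood  | 33386    
Tolkien | 116439   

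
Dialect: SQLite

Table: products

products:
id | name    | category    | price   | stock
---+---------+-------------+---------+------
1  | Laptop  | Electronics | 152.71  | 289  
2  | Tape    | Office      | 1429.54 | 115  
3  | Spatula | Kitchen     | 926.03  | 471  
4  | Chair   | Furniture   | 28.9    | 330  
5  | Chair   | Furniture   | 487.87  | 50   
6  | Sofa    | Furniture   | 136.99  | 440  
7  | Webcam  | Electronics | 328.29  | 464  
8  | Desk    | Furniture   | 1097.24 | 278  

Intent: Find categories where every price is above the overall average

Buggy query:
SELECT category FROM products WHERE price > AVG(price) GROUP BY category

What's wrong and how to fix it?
Bug: AVG() is an aggregate; it can't sit directly in WHERE

Fix: Use a subquery for AVG and a HAVING MIN(...) filter so the condition holds for every row in the group

Corrected query:
SELECT category FROM products GROUP BY category HAVING MIN(price) > (SELECT AVG(price) FROM products)

Result:
category
--------
Kitchen 
Office  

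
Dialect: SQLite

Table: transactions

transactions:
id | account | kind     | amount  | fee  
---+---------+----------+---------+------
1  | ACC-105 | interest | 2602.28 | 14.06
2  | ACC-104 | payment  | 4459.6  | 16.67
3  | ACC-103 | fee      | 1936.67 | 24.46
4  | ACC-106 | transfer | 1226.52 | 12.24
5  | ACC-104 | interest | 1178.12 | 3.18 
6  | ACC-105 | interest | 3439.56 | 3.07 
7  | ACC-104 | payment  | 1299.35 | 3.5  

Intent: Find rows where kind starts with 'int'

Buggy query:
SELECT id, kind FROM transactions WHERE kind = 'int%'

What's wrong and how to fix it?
Bug: Wildcards only work with LIKE; '=' treats '%' as a literal character

Fix: Replace '=' with LIKE so 'int%' is treated as a pattern

Corrected query:
SELECT id, kind FROM transactions WHERE kind LIKE 'int%'

Result:
id | kind    
---+---------
1  | interest
5  | interest
6  | interest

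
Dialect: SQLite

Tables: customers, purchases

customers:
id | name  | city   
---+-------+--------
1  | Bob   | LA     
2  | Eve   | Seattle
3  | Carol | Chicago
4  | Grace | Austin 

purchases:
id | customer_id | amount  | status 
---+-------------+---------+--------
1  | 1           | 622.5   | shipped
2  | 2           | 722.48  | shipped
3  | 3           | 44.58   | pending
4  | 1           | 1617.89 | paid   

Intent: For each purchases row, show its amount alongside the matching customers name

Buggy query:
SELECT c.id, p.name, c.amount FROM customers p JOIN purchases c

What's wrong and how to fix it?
Bug: Missing join condition: each purchases row is matched to all customers rows instead of just its own

Fix: Add ON c.customer_id = p.id to the JOIN

Corrected query:
SELECT c.id, p.name, c.amount FROM customers p JOIN purchases c ON c.customer_id = p.id

Result:
id | name  | amount 
---+-------+--------
1  | Bob   | 622.5  
2  | Eve   | 722.48 
3  | Carol | 44.58  
4  | Bob   | 1617.89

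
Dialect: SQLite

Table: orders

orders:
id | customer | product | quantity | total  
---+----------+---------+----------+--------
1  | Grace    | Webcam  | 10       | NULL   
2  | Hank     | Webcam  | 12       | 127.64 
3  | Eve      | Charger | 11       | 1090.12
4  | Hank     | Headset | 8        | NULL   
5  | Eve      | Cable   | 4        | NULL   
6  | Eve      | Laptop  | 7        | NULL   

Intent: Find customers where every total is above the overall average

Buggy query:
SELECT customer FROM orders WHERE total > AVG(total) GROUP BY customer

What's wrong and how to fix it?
Bug: AVG() is an aggregate; it can't sit directly in WHERE

Fix: Use a subquery for AVG and a HAVING MIN(...) filter so the condition holds for every row in the group

Corrected query:
SELECT customer FROM orders GROUP BY customer HAVING MIN(total) > (SELECT AVG(total) FROM orders)

Result:
customer
--------
Eve     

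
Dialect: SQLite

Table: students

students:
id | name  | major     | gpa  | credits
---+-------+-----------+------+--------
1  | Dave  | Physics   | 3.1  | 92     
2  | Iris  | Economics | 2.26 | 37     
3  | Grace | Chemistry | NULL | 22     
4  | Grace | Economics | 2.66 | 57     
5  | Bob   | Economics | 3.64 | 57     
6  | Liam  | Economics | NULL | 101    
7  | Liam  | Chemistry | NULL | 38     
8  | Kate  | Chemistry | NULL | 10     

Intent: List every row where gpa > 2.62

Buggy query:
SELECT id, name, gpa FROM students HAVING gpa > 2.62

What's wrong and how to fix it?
Bug: HAVING filters the output of aggregation, but this query has no GROUP BY and no aggregate functions, so SQLite rejects it (HAVING clause on a non-aggregate query); the condition here is per row

Fix: Use WHERE for row-level filtering

Corrected query:
SELECT id, name, gpa FROM students WHERE gpa > 2.62

Result:
id | name  | gpa 
---+-------+-----
1  | Dave  | 3.1 
4  | Grace | 2.66
5  | Bob   | 3.64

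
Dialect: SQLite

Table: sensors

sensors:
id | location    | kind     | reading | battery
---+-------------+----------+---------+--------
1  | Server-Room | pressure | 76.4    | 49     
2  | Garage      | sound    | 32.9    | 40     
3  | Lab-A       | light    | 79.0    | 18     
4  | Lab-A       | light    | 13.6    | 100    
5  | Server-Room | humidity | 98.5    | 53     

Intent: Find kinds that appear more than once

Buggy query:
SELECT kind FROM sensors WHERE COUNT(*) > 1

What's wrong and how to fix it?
Bug: COUNT(*) is an aggregate and cannot be used in WHERE

Fix: GROUP BY kind, then filter groups with HAVING COUNT(*) > 1

Corrected query:
SELECT kind FROM sensors GROUP BY kind HAVING COUNT(*) > 1

Result:
kind 
-----
light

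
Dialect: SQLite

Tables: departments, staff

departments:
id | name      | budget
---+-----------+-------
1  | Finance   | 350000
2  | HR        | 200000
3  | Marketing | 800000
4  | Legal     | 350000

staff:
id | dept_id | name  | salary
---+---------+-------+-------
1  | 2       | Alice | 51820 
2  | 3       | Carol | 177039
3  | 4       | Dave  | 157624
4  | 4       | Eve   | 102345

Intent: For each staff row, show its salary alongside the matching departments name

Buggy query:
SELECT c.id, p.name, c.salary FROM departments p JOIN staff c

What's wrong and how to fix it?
Bug: JOIN with no ON clause produces a cartesian product; every staff row pairs with every departments row

Fix: Add ON c.dept_id = p.id to the JOIN

Corrected query:
SELECT c.id, p.name, c.salary FROM departments p JOIN staff c ON c.dept_id = p.id

Result:
id | name      | salary
---+-----------+-------
1  | HR        | 51820 
2  | Marketing | 177039
3  | Legal     | 157624
4  | Legal     | 102345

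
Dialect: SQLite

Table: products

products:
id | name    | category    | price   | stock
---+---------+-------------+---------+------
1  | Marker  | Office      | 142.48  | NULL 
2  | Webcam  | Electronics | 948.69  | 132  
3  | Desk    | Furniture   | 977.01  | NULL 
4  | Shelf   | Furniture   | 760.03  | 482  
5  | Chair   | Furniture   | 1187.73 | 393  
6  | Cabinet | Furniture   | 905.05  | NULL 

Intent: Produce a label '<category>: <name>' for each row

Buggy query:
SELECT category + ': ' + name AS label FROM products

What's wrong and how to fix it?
Bug: '+' is numeric addition; on text columns SQLite converts them to 0 instead of concatenating

Fix: Use the || operator for string concatenation

Corrected query:
SELECT category || ': ' || name AS label FROM products

Result:
label              
-------------------
Office: Marker     
Electronics: Webcam
Furniture: Desk    
Furniture: Shelf   
Furniture: Chair   
Furniture: Cabinet 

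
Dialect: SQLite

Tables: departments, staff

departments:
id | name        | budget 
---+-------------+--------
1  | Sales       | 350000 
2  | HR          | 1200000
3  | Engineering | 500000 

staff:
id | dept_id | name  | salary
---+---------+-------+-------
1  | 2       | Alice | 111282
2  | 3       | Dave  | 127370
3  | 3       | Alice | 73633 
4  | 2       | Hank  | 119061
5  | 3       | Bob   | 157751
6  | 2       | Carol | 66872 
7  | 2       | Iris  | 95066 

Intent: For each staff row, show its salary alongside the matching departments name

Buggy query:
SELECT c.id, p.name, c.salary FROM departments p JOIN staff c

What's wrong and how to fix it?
Bug: JOIN with no ON clause produces a cartesian product; every staff row pairs with every departments row

Fix: Add ON c.dept_id = p.id to the JOIN

Corrected query:
SELECT c.id, p.name, c.salary FROM departments p JOIN staff c ON c.dept_id = p.id

Result:
id | name        | salary
---+-------------+-------
1  | HR          | 111282
2  | Engineering | 127370
3  | Engineering | 73633 
4  | HR          | 119061
5  | Engineering | 157751
6  | HR          | 66872 
7  | HR          | 95066 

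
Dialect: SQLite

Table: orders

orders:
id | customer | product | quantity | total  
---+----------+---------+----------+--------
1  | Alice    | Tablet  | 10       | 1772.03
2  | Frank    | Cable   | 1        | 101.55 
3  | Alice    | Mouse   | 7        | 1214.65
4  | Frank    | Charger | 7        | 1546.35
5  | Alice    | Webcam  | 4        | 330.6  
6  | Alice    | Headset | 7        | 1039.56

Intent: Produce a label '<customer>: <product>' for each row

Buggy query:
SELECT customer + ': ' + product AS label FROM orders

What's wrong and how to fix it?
Bug: SQLite uses || for string concatenation; + coerces text to numbers (yielding 0)

Fix: Use the || operator for string concatenation

Corrected query:
SELECT customer || ': ' || product AS label FROM orders

Result:
label         
--------------
Alice: Tablet 
Frank: Cable  
Alice: Mouse  
Frank: Charger
Alice: Webcam 
Alice: Headset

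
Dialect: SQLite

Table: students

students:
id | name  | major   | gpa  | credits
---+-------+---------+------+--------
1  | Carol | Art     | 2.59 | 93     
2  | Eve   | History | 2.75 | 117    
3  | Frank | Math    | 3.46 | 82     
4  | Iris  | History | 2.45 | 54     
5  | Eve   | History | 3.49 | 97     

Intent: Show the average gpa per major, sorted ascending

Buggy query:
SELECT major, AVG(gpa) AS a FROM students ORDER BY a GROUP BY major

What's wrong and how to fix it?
Bug: GROUP BY must precede ORDER BY

Fix: Reorder: SELECT … FROM … GROUP BY … ORDER BY …

Corrected query:
SELECT major, AVG(gpa) AS a FROM students GROUP BY major ORDER BY a

Result:
major   | a       
--------+---------
Art     | 2.59    
History | 2.896667
Math    | 3.46    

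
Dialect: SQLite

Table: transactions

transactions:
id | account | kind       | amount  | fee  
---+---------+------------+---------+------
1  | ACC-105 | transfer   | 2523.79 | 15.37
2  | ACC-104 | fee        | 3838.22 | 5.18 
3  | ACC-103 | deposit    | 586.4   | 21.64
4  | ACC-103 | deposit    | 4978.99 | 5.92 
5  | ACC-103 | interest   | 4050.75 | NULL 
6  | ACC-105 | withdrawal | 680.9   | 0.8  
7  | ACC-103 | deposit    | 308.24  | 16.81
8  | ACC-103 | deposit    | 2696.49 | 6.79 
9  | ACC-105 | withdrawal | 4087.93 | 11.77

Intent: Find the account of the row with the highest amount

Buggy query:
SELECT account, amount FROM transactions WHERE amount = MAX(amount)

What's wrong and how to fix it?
Bug: MAX(amount) is an aggregate and cannot be used directly in WHERE

Fix: Wrap MAX in a scalar subquery so WHERE compares against a single value

Corrected query:
SELECT account, amount FROM transactions WHERE amount = (SELECT MAX(amount) FROM transactions)

Result:
account | amount 
--------+--------
ACC-103 | 4978.99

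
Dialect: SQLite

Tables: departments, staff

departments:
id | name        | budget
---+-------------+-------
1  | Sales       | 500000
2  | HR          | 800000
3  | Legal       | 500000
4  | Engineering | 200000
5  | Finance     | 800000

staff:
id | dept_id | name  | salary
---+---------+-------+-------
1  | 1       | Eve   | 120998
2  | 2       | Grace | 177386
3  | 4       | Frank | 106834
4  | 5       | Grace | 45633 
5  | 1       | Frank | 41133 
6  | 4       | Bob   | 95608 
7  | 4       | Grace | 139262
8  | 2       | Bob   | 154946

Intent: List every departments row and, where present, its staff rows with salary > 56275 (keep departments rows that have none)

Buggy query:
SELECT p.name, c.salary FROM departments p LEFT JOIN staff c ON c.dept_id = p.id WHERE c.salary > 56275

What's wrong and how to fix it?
Bug: Filtering c.salary in WHERE discards the NULL rows produced by LEFT JOIN, turning it into an inner join

Fix: Put 'c.salary > 56275' in the JOIN's ON clause instead of WHERE

Corrected query:
SELECT p.name, c.salary FROM departments p LEFT JOIN staff c ON c.dept_id = p.id AND c.salary > 56275

Result:
name        | salary
------------+-------
Sales       | 120998
HR          | 154946
HR          | 177386
Legal       | NULL  
Engineering | 95608 
Engineering | 106834
Engineering | 139262
Finance     | NULL  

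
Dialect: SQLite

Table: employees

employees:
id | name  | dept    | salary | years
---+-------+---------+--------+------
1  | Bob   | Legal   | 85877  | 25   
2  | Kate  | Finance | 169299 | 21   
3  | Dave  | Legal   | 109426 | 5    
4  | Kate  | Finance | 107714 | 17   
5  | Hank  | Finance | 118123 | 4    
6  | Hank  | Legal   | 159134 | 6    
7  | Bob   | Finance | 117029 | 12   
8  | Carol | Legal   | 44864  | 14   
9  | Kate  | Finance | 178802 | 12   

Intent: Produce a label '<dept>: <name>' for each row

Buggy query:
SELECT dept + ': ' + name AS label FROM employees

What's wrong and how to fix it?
Bug: SQLite uses || for string concatenation; + coerces text to numbers (yielding 0)

Fix: Replace + with || to concatenate text

Corrected query:
SELECT dept || ': ' || name AS label FROM employees

Result:
label        
-------------
Legal: Bob   
Finance: Kate
Legal: Dave  
Finance: Kate
Finance: Hank
Legal: Hank  
Finance: Bob 
Legal: Carol 
Finance: Kate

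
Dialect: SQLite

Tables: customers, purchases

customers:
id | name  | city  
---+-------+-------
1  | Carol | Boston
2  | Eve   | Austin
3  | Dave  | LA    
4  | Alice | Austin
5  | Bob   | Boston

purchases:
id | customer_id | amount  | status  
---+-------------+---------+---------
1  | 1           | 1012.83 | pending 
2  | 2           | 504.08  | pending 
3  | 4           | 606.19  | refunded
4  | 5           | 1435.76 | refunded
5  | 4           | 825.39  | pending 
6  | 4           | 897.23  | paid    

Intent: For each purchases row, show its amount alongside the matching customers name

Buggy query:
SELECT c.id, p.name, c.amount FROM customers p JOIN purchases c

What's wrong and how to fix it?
Bug: Missing join condition: each purchases row is matched to all customers rows instead of just its own

Fix: Add ON c.customer_id = p.id to the JOIN

Corrected query:
SELECT c.id, p.name, c.amount FROM customers p JOIN purchases c ON c.customer_id = p.id

Result:
id | name  | amount 
---+-------+--------
1  | Carol | 1012.83
2  | Eve   | 504.08 
3  | Alice | 606.19 
4  | Bob   | 1435.76
5  | Alice | 825.39 
6  | Alice | 897.23 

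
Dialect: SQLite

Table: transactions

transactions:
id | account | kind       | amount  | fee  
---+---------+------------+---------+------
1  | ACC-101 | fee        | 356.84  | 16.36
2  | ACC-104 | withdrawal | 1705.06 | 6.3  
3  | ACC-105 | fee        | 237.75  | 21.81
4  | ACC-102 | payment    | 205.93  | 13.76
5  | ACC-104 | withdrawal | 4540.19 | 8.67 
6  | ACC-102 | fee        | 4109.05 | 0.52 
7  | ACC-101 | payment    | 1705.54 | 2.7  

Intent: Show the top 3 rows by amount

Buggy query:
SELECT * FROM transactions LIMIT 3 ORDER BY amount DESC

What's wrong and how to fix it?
Bug: ORDER BY cannot follow LIMIT; LIMIT is the final clause

Fix: Swap the clauses: ORDER BY first, then LIMIT

Corrected query:
SELECT * FROM transactions ORDER BY amount DESC LIMIT 3

Result:
id | account | kind       | amount  | fee 
---+---------+------------+---------+-----
5  | ACC-104 | withdrawal | 4540.19 | 8.67
6  | ACC-102 | fee        | 4109.05 | 0.52
7  | ACC-101 | payment    | 1705.54 | 2.7 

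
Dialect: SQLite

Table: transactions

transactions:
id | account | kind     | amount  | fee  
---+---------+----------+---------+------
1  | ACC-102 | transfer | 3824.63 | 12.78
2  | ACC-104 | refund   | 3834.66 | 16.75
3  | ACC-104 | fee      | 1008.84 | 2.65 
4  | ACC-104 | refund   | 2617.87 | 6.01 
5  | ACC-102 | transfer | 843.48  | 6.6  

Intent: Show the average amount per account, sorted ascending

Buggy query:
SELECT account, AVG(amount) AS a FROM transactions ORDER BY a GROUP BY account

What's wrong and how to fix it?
Bug: ORDER BY appears before GROUP BY; SQL clause order requires GROUP BY first

Fix: Reorder: SELECT … FROM … GROUP BY … ORDER BY …

Corrected query:
SELECT account, AVG(amount) AS a FROM transactions GROUP BY account ORDER BY a

Result:
account | a          
--------+------------
ACC-102 | 2334.055   
ACC-104 | 2487.123333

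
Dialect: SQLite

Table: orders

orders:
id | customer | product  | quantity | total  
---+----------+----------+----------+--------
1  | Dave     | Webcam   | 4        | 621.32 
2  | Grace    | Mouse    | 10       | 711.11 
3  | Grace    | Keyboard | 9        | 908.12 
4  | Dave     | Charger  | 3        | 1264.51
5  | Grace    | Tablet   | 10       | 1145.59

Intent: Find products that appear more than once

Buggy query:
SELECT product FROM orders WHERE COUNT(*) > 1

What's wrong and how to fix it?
Bug: COUNT(*) is an aggregate and cannot be used in WHERE

Fix: GROUP BY product, then filter groups with HAVING COUNT(*) > 1

Corrected query:
SELECT product FROM orders GROUP BY product HAVING COUNT(*) > 1

Result:
(no rows)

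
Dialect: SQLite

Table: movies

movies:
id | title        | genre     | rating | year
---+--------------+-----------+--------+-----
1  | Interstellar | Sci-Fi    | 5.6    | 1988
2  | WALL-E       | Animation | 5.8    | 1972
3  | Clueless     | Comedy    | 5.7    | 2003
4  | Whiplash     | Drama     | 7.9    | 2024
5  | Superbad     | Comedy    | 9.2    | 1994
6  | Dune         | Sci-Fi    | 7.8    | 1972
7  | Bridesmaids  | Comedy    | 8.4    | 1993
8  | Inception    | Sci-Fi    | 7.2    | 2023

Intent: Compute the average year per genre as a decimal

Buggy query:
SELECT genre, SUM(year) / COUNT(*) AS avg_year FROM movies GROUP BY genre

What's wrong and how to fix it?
Bug: Both operands are integers, so '/' performs integer division and truncates

Fix: Cast one side to REAL so the division keeps the fractional part

Corrected query:
SELECT genre, SUM(year) * 1.0 / COUNT(*) AS avg_year FROM movies GROUP BY genre

Result:
genre     | avg_year   
----------+------------
Animation | 1972       
Comedy    | 1996.666667
Drama     | 2024       
Sci-Fi    | 1994.333333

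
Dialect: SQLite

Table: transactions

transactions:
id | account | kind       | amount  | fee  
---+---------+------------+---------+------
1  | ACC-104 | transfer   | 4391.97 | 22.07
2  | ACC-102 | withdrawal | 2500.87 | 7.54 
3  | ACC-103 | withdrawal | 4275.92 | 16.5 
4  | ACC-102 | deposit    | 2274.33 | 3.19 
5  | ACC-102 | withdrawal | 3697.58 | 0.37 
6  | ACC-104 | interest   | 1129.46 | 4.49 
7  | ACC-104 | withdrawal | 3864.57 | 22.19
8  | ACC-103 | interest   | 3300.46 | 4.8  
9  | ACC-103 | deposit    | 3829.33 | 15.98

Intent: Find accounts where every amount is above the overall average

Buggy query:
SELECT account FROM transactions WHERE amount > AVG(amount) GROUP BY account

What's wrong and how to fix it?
Bug: AVG() is an aggregate; it can't sit directly in WHERE

Fix: Use a subquery for AVG and a HAVING MIN(...) filter so the condition holds for every row in the group

Corrected query:
SELECT account FROM transactions GROUP BY account HAVING MIN(amount) > (SELECT AVG(amount) FROM transactions)

Result:
account
-------
ACC-103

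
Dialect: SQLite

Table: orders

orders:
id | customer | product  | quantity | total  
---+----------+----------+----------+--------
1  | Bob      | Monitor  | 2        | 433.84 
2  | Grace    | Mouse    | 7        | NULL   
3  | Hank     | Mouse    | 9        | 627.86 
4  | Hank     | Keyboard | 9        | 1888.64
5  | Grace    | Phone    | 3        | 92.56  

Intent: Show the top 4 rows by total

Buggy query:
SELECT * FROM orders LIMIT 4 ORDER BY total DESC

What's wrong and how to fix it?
Bug: LIMIT must come after ORDER BY

Fix: Sort with ORDER BY, then apply LIMIT

Corrected query:
SELECT * FROM orders ORDER BY total DESC LIMIT 4

Result:
id | customer | product  | quantity | total  
---+----------+----------+----------+--------
4  | Hank     | Keyboard | 9        | 1888.64
3  | Hank     | Mouse    | 9        | 627.86 
1  | Bob      | Monitor  | 2        | 433.84 
5  | Grace    | Phone    | 3        | 92.56  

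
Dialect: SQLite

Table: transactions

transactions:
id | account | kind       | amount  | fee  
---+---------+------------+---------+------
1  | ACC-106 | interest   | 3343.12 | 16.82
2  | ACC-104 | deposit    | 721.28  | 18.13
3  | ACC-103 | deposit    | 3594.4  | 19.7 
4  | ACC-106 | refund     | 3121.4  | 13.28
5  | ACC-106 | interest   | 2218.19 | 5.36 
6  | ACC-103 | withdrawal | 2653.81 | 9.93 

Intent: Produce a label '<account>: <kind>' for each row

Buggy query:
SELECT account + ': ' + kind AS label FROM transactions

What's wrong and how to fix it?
Bug: '+' is numeric addition; on text columns SQLite converts them to 0 instead of concatenating

Fix: Replace + with || to concatenate text

Corrected query:
SELECT account || ': ' || kind AS label FROM transactions

Result:
label              
-------------------
ACC-106: interest  
ACC-104: deposit   
ACC-103: deposit   
ACC-106: refund    
ACC-106: interest  
ACC-103: withdrawal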